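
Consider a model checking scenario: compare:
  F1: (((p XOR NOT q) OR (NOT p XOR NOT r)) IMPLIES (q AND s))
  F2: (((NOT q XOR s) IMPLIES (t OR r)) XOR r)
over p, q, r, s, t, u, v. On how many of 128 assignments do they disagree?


F1 = (((p XOR NOT q) OR (NOT p XOR NOT r)) IMPLIES (q AND s))
F2 = (((NOT q XOR s) IMPLIES (t OR r)) XOR r)
Evaluate both on each of 128 rows (bits = p,q,r,s,t,u,v):
  row 0 [0000000]: F1=0 F2=0 -> 0
  row 1 [0000001]: F1=0 F2=0 -> 0
  row 2 [0000010]: F1=0 F2=0 -> 0
  row 3 [0000011]: F1=0 F2=0 -> 0
  row 4 [0000100]: F1=0 F2=1 (differ) -> 1
  (every remaining row is evaluated the same way; all 128 results are listed next)
Full result column, 8 rows per line (p,q,r,s fixed per line; t,u,v runs 000..111 left to right):
  rows 0-7 [p,q,r,s=0000]: 00001111  (ones: 4)
  rows 8-15 [p,q,r,s=0001]: 11111111  (ones: 8)
  rows 16-23 [p,q,r,s=0010]: 00000000  (ones: 0)
  rows 24-31 [p,q,r,s=0011]: 00000000  (ones: 0)
  rows 32-39 [p,q,r,s=0100]: 00000000  (ones: 0)
  rows 40-47 [p,q,r,s=0101]: 11110000  (ones: 4)
  rows 48-55 [p,q,r,s=0110]: 00000000  (ones: 0)
  rows 56-63 [p,q,r,s=0111]: 11111111  (ones: 8)
  rows 64-71 [p,q,r,s=1000]: 00001111  (ones: 4)
  rows 72-79 [p,q,r,s=1001]: 11111111  (ones: 8)
  rows 80-87 [p,q,r,s=1010]: 11111111  (ones: 8)
  rows 88-95 [p,q,r,s=1011]: 11111111  (ones: 8)
  rows 96-103 [p,q,r,s=1100]: 11111111  (ones: 8)
  rows 104-111 [p,q,r,s=1101]: 11110000  (ones: 4)
  rows 112-119 [p,q,r,s=1110]: 00000000  (ones: 0)
  rows 120-127 [p,q,r,s=1111]: 11111111  (ones: 8)
Disagreements = 4+8+0+0+0+4+0+8+4+8+8+8+8+4+0+8 = 72

72


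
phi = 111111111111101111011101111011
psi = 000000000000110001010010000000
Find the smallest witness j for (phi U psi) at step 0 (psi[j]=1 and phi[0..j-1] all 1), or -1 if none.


(phi U psi) at 0: need smallest j with psi[j]=1 and phi[i]=1 for all i in [0,j).
Scan from step 0:
  step 0: phi=1, psi=0 -> continue
  step 1: phi=1, psi=0 -> continue
  step 2: phi=1, psi=0 -> continue
  step 3: phi=1, psi=0 -> continue
  step 12: psi=1 and phi held for [0,12) -> witness found
Witness step = 12

12


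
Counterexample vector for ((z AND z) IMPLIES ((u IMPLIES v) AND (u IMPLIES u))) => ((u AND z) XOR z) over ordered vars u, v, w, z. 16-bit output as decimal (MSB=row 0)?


F1 = ((z AND z) IMPLIES ((u IMPLIES v) AND (u IMPLIES u)))
F2 = ((u AND z) XOR z)
Counterexample to F1=>F2 is where F1=1 and F2=0.
Evaluate each row (bits = u,v,w,z, MSB first):
  row 0 [0000]: F1=1 F2=0 -> F1&~F2 -> 1
  row 1 [0001]: F1=1 F2=1 -> F1&~F2 -> 0
  row 2 [0010]: F1=1 F2=0 -> F1&~F2 -> 1
  row 3 [0011]: F1=1 F2=1 -> F1&~F2 -> 0
  row 4 [0100]: F1=1 F2=0 -> F1&~F2 -> 1
  row 5 [0101]: F1=1 F2=1 -> F1&~F2 -> 0
  row 6 [0110]: F1=1 F2=0 -> F1&~F2 -> 1
  row 7 [0111]: F1=1 F2=1 -> F1&~F2 -> 0
  row 8 [1000]: F1=1 F2=0 -> F1&~F2 -> 1
  row 9 [1001]: F1=0 F2=0 -> F1&~F2 -> 0
  row 10 [1010]: F1=1 F2=0 -> F1&~F2 -> 1
  row 11 [1011]: F1=0 F2=0 -> F1&~F2 -> 0
  row 12 [1100]: F1=1 F2=0 -> F1&~F2 -> 1
  row 13 [1101]: F1=1 F2=0 -> F1&~F2 -> 1
  row 14 [1110]: F1=1 F2=0 -> F1&~F2 -> 1
  row 15 [1111]: F1=1 F2=0 -> F1&~F2 -> 1
Full result column, 4 rows per line (u,v fixed per line; w,z runs 00..11 left to right):
  rows 0-3 [u,v=00]: 1010  = hex A
  rows 4-7 [u,v=01]: 1010  = hex A
  rows 8-11 [u,v=10]: 1010  = hex A
  rows 12-15 [u,v=11]: 1111  = hex F
Counterexample vector (row 0 .. row 15) = 1010101010101111
Output column grouped in 4s = 1010 1010 1010 1111 = 0xAAAF
Convert to decimal digit by digit (value = value*16 + digit):
  A -> 10
  10*16 + 10 (A) = 170
  170*16 + 10 (A) = 2730
  2730*16 + 15 (F) = 43695
Decimal = 43695

43695


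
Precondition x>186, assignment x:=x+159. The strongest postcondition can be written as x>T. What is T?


Formula: sp(P, x:=E) = exists old_x. (x = E[old_x/x]) AND P[old_x/x] (old_x is the value of x before the assignment; eliminate old_x by solving x = E[old_x/x] for old_x)
Step 1: Precondition P: x>186, i.e. old_x > 186
Step 2: Assignment gives x = old_x + 159, so old_x = x - 159
Step 3: Substitute into P: x - 159 > 186
Step 4: Simplify: x > 186+159 = 345

345


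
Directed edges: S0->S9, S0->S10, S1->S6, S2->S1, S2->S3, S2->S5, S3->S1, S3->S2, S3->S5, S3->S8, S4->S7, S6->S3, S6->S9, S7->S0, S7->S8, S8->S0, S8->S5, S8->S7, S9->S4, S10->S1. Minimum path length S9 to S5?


BFS layer-by-layer from S9:
  dist 0: {S9}
  dist 1: {S4}
  dist 2: {S7}
  dist 3: {S0, S8}
  dist 4: {S5, S10}
  -> S5 reached at distance 4
Shortest path length = 4

4


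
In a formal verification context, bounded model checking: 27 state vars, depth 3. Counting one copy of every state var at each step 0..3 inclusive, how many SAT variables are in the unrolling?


BMC unrolls to depth k, creating one copy of each state var for steps 0..k.
Step count = 3 + 1 = 4 (steps 0 through 3)
Vars per step = 27
Total = 27 * 4 = 108

108


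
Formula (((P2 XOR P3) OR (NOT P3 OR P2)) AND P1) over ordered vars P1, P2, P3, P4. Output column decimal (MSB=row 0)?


Formula: (((P2 XOR P3) OR (NOT P3 OR P2)) AND P1) over P1, P2, P3, P4 (16 rows)
Evaluate each row (bits = P1,P2,P3,P4, MSB first):
  row 0 [0000]: (((0 XOR 0) OR (NOT 0 OR 0)) AND 0) -> 0
  row 1 [0001]: (((0 XOR 0) OR (NOT 0 OR 0)) AND 0) -> 0
  row 2 [0010]: (((0 XOR 1) OR (NOT 1 OR 0)) AND 0) -> 0
  row 3 [0011]: (((0 XOR 1) OR (NOT 1 OR 0)) AND 0) -> 0
  row 4 [0100]: (((1 XOR 0) OR (NOT 0 OR 1)) AND 0) -> 0
  row 5 [0101]: (((1 XOR 0) OR (NOT 0 OR 1)) AND 0) -> 0
  row 6 [0110]: (((1 XOR 1) OR (NOT 1 OR 1)) AND 0) -> 0
  row 7 [0111]: (((1 XOR 1) OR (NOT 1 OR 1)) AND 0) -> 0
  row 8 [1000]: (((0 XOR 0) OR (NOT 0 OR 0)) AND 1) -> 1
  row 9 [1001]: (((0 XOR 0) OR (NOT 0 OR 0)) AND 1) -> 1
  row 10 [1010]: (((0 XOR 1) OR (NOT 1 OR 0)) AND 1) -> 1
  row 11 [1011]: (((0 XOR 1) OR (NOT 1 OR 0)) AND 1) -> 1
  row 12 [1100]: (((1 XOR 0) OR (NOT 0 OR 1)) AND 1) -> 1
  row 13 [1101]: (((1 XOR 0) OR (NOT 0 OR 1)) AND 1) -> 1
  row 14 [1110]: (((1 XOR 1) OR (NOT 1 OR 1)) AND 1) -> 1
  row 15 [1111]: (((1 XOR 1) OR (NOT 1 OR 1)) AND 1) -> 1
Full result column, 4 rows per line (P1,P2 fixed per line; P3,P4 runs 00..11 left to right):
  rows 0-3 [P1,P2=00]: 0000  = hex 0
  rows 4-7 [P1,P2=01]: 0000  = hex 0
  rows 8-11 [P1,P2=10]: 1111  = hex F
  rows 12-15 [P1,P2=11]: 1111  = hex F
Output column (row 0 .. row 15) = 0000000011111111
Output column grouped in 4s = 0000 0000 1111 1111 = 0x00FF
Convert to decimal digit by digit (value = value*16 + digit):
  0 -> 0
  0*16 + 0 = 0
  0*16 + 15 (F) = 15
  15*16 + 15 (F) = 255
Decimal = 255

255


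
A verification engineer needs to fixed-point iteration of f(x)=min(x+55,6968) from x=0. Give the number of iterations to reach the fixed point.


Step 1: x=0, cap=6968, increment=55
Step 2: x grows by 55 each step until capped at 6968; fixed point is x=6968
Step 3: iterations = ceil(6968/55) = 127

127


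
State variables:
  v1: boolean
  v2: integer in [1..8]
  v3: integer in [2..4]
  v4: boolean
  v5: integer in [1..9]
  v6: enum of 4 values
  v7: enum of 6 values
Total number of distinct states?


State space = product of domain sizes of all variables.
Domain sizes:
  v1 (boolean): 2
  v2 (integer in [1..8]): 8
  v3 (integer in [2..4]): 3
  v4 (boolean): 2
  v5 (integer in [1..9]): 9
  v6 (enum of 4 values): 4
  v7 (enum of 6 values): 6
Product = 2 * 8 * 3 * 2 * 9 * 4 * 6 = 20736

20736


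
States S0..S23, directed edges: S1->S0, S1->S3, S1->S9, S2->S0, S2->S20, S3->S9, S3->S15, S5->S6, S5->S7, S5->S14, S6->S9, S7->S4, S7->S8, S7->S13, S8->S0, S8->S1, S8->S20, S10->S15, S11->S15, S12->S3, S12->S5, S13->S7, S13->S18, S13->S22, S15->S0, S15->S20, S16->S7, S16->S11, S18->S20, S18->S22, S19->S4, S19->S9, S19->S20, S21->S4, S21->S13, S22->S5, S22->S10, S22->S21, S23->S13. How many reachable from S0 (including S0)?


BFS from S0:
  layer 0: {S0}
Reachable set: {S0}
Count = 1

1


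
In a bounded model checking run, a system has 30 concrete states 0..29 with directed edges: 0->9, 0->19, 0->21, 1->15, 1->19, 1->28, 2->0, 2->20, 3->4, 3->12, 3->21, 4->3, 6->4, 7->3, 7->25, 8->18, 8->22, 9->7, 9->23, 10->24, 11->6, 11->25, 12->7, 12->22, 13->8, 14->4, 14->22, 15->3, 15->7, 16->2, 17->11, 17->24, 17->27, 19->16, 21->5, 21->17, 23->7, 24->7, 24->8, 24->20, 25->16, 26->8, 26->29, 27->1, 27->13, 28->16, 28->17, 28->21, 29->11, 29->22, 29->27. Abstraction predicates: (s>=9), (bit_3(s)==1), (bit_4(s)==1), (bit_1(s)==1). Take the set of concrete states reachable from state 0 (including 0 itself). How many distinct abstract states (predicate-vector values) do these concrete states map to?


BFS from 0:
Concrete reachable: {0, 1, 2, 3, 4, 5, 6, 7, 8, 9, 11, 12, 13, 15, 16, 17, 18, 19, 20, 21, 22, 23, 24, 25, 27, 28}
Abstract via predicates (s>=9), (bit_3(s)==1), (bit_4(s)==1), (bit_1(s)==1):
  (0,0,0,0) <- {0, 1, 4, 5}
  (0,0,0,1) <- {2, 3, 6, 7}
  (0,1,0,0) <- {8}
  (1,0,1,0) <- {16, 17, 20, 21}
  (1,0,1,1) <- {18, 19, 22, 23}
  (1,1,0,0) <- {9, 12, 13}
  (1,1,0,1) <- {11, 15}
  (1,1,1,0) <- {24, 25, 28}
  (1,1,1,1) <- {27}
Distinct abstract states = 9

9


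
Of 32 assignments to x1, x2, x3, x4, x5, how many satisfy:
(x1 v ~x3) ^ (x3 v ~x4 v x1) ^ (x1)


CNF with 3 clauses over 5 vars (32 assignments).
An assignment satisfies CNF iff every clause has >=1 true literal.
Check each row (bits = x1,x2,x3,x4,x5; clause T/F shown):
  row 0 [00000]: clauses=TTF -> 0
  row 1 [00001]: clauses=TTF -> 0
  row 2 [00010]: clauses=TFF -> 0
  row 3 [00011]: clauses=TFF -> 0
  row 4 [00100]: clauses=FTF -> 0
  row 5 [00101]: clauses=FTF -> 0
  row 6 [00110]: clauses=FTF -> 0
  row 7 [00111]: clauses=FTF -> 0
  row 8 [01000]: clauses=TTF -> 0
  row 9 [01001]: clauses=TTF -> 0
  row 10 [01010]: clauses=TFF -> 0
  row 11 [01011]: clauses=TFF -> 0
  row 12 [01100]: clauses=FTF -> 0
  row 13 [01101]: clauses=FTF -> 0
  row 14 [01110]: clauses=FTF -> 0
  row 15 [01111]: clauses=FTF -> 0
  row 16 [10000]: clauses=TTT -> 1
  row 17 [10001]: clauses=TTT -> 1
  row 18 [10010]: clauses=TTT -> 1
  row 19 [10011]: clauses=TTT -> 1
  row 20 [10100]: clauses=TTT -> 1
  row 21 [10101]: clauses=TTT -> 1
  row 22 [10110]: clauses=TTT -> 1
  row 23 [10111]: clauses=TTT -> 1
  row 24 [11000]: clauses=TTT -> 1
  row 25 [11001]: clauses=TTT -> 1
  row 26 [11010]: clauses=TTT -> 1
  row 27 [11011]: clauses=TTT -> 1
  row 28 [11100]: clauses=TTT -> 1
  row 29 [11101]: clauses=TTT -> 1
  row 30 [11110]: clauses=TTT -> 1
  row 31 [11111]: clauses=TTT -> 1
Full result column, 8 rows per line (x1,x2 fixed per line; x3,x4,x5 runs 000..111 left to right):
  rows 0-7 [x1,x2=00]: 00000000  (ones: 0)
  rows 8-15 [x1,x2=01]: 00000000  (ones: 0)
  rows 16-23 [x1,x2=10]: 11111111  (ones: 8)
  rows 24-31 [x1,x2=11]: 11111111  (ones: 8)
Satisfying assignments = 0+0+8+8 = 16

16


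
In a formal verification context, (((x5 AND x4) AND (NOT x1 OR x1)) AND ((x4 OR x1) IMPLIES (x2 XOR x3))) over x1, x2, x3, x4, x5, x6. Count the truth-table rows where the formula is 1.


Formula: (((x5 AND x4) AND (NOT x1 OR x1)) AND ((x4 OR x1) IMPLIES (x2 XOR x3))) over 6 vars (64 rows)
Evaluate each row (x1, x2, x3, x4, x5, x6 as bits, MSB first):
  row 0 [000000]: (((0 AND 0) AND (NOT 0 OR 0)) AND ((0 OR 0) IMPLIES (0 XOR 0))) -> 0
  row 1 [000001]: (((0 AND 0) AND (NOT 0 OR 0)) AND ((0 OR 0) IMPLIES (0 XOR 0))) -> 0
  row 2 [000010]: (((1 AND 0) AND (NOT 0 OR 0)) AND ((0 OR 0) IMPLIES (0 XOR 0))) -> 0
  row 3 [000011]: (((1 AND 0) AND (NOT 0 OR 0)) AND ((0 OR 0) IMPLIES (0 XOR 0))) -> 0
  row 4 [000100]: (((0 AND 1) AND (NOT 0 OR 0)) AND ((1 OR 0) IMPLIES (0 XOR 0))) -> 0
  (every remaining row is evaluated the same way; all 64 results are listed next)
Full result column, 8 rows per line (x1,x2,x3 fixed per line; x4,x5,x6 runs 000..111 left to right):
  rows 0-7 [x1,x2,x3=000]: 00000000  (ones: 0)
  rows 8-15 [x1,x2,x3=001]: 00000011  (ones: 2)
  rows 16-23 [x1,x2,x3=010]: 00000011  (ones: 2)
  rows 24-31 [x1,x2,x3=011]: 00000000  (ones: 0)
  rows 32-39 [x1,x2,x3=100]: 00000000  (ones: 0)
  rows 40-47 [x1,x2,x3=101]: 00000011  (ones: 2)
  rows 48-55 [x1,x2,x3=110]: 00000011  (ones: 2)
  rows 56-63 [x1,x2,x3=111]: 00000000  (ones: 0)
Count of 1-rows = 0+2+2+0+0+2+2+0 = 8

8


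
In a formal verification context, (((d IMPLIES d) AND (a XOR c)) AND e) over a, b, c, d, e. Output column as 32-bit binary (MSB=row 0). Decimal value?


Formula: (((d IMPLIES d) AND (a XOR c)) AND e) over a, b, c, d, e (32 rows)
Evaluate each row (bits = a,b,c,d,e, MSB first):
  row 0 [00000]: (((0 IMPLIES 0) AND (0 XOR 0)) AND 0) -> 0
  row 1 [00001]: (((0 IMPLIES 0) AND (0 XOR 0)) AND 1) -> 0
  row 2 [00010]: (((1 IMPLIES 1) AND (0 XOR 0)) AND 0) -> 0
  row 3 [00011]: (((1 IMPLIES 1) AND (0 XOR 0)) AND 1) -> 0
  row 4 [00100]: (((0 IMPLIES 0) AND (0 XOR 1)) AND 0) -> 0
  row 5 [00101]: (((0 IMPLIES 0) AND (0 XOR 1)) AND 1) -> 1
  row 6 [00110]: (((1 IMPLIES 1) AND (0 XOR 1)) AND 0) -> 0
  row 7 [00111]: (((1 IMPLIES 1) AND (0 XOR 1)) AND 1) -> 1
  row 8 [01000]: (((0 IMPLIES 0) AND (0 XOR 0)) AND 0) -> 0
  row 9 [01001]: (((0 IMPLIES 0) AND (0 XOR 0)) AND 1) -> 0
  row 10 [01010]: (((1 IMPLIES 1) AND (0 XOR 0)) AND 0) -> 0
  row 11 [01011]: (((1 IMPLIES 1) AND (0 XOR 0)) AND 1) -> 0
  row 12 [01100]: (((0 IMPLIES 0) AND (0 XOR 1)) AND 0) -> 0
  row 13 [01101]: (((0 IMPLIES 0) AND (0 XOR 1)) AND 1) -> 1
  row 14 [01110]: (((1 IMPLIES 1) AND (0 XOR 1)) AND 0) -> 0
  row 15 [01111]: (((1 IMPLIES 1) AND (0 XOR 1)) AND 1) -> 1
  row 16 [10000]: (((0 IMPLIES 0) AND (1 XOR 0)) AND 0) -> 0
  row 17 [10001]: (((0 IMPLIES 0) AND (1 XOR 0)) AND 1) -> 1
  row 18 [10010]: (((1 IMPLIES 1) AND (1 XOR 0)) AND 0) -> 0
  row 19 [10011]: (((1 IMPLIES 1) AND (1 XOR 0)) AND 1) -> 1
  row 20 [10100]: (((0 IMPLIES 0) AND (1 XOR 1)) AND 0) -> 0
  row 21 [10101]: (((0 IMPLIES 0) AND (1 XOR 1)) AND 1) -> 0
  row 22 [10110]: (((1 IMPLIES 1) AND (1 XOR 1)) AND 0) -> 0
  row 23 [10111]: (((1 IMPLIES 1) AND (1 XOR 1)) AND 1) -> 0
  row 24 [11000]: (((0 IMPLIES 0) AND (1 XOR 0)) AND 0) -> 0
  row 25 [11001]: (((0 IMPLIES 0) AND (1 XOR 0)) AND 1) -> 1
  row 26 [11010]: (((1 IMPLIES 1) AND (1 XOR 0)) AND 0) -> 0
  row 27 [11011]: (((1 IMPLIES 1) AND (1 XOR 0)) AND 1) -> 1
  row 28 [11100]: (((0 IMPLIES 0) AND (1 XOR 1)) AND 0) -> 0
  row 29 [11101]: (((0 IMPLIES 0) AND (1 XOR 1)) AND 1) -> 0
  row 30 [11110]: (((1 IMPLIES 1) AND (1 XOR 1)) AND 0) -> 0
  row 31 [11111]: (((1 IMPLIES 1) AND (1 XOR 1)) AND 1) -> 0
Full result column, 4 rows per line (a,b,c fixed per line; d,e runs 00..11 left to right):
  rows 0-3 [a,b,c=000]: 0000  = hex 0
  rows 4-7 [a,b,c=001]: 0101  = hex 5
  rows 8-11 [a,b,c=010]: 0000  = hex 0
  rows 12-15 [a,b,c=011]: 0101  = hex 5
  rows 16-19 [a,b,c=100]: 0101  = hex 5
  rows 20-23 [a,b,c=101]: 0000  = hex 0
  rows 24-27 [a,b,c=110]: 0101  = hex 5
  rows 28-31 [a,b,c=111]: 0000  = hex 0
Output column (row 0 .. row 31) = 00000101000001010101000001010000
Output column grouped in 4s = 0000 0101 0000 0101 0101 0000 0101 0000 = 0x05055050
Convert to decimal digit by digit (value = value*16 + digit):
  0 -> 0
  0*16 + 5 = 5
  5*16 + 0 = 80
  80*16 + 5 = 1285
  1285*16 + 5 = 20565
  20565*16 + 0 = 329040
  329040*16 + 5 = 5264645
  5264645*16 + 0 = 84234320
Decimal = 84234320

84234320


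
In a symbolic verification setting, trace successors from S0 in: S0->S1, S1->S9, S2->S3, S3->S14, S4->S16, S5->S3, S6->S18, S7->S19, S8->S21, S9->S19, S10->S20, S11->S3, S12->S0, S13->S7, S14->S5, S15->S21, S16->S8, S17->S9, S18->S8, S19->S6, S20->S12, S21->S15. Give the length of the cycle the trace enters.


Trace from S0 until a state repeats:
  S0 -> S1 -> S9 -> S19 -> S6 -> S18 -> S8 -> S21 -> S15 -> S21
S21 first seen at step 7, revisited at step 9.
Cycle length = 9 - 7 = 2

2


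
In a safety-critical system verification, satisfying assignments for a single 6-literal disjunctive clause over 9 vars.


Step 1: Total=2^9=512
Step 2: Unsat when all 6 false: 2^3=8
Step 3: Sat=512-8=504

504


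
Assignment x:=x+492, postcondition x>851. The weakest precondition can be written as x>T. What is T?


Formula: wp(x:=E, P) = P[E/x] (substitute E for x in postcondition)
Step 1: Postcondition: x>851
Step 2: Substitute x+492 for x: x+492>851
Step 3: Solve for x: x > 851-492 = 359

359


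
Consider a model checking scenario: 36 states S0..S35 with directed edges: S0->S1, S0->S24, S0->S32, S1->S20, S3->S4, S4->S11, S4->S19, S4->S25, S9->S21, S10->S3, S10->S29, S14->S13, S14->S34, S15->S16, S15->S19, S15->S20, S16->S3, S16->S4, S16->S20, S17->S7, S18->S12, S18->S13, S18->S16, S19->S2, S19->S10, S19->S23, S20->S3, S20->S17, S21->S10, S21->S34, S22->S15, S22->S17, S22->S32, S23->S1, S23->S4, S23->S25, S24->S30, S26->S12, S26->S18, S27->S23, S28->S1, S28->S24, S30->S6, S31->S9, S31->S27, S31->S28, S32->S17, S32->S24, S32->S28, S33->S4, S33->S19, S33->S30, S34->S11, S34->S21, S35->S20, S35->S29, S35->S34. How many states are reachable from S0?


BFS from S0:
  layer 0: {S0}
  layer 1: {S1, S24, S32}
  layer 2: {S17, S20, S28, S30}
  layer 3: {S3, S6, S7}
  layer 4: {S4}
  layer 5: {S11, S19, S25}
  layer 6: {S2, S10, S23}
  layer 7: {S29}
Reachable set: {S0, S1, S2, S3, S4, S6, S7, S10, S11, S17, S19, S20, S23, S24, S25, S28, S29, S30, S32}
Count = 19

19


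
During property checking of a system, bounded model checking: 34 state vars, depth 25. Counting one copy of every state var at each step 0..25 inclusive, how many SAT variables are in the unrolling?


BMC unrolls to depth k, creating one copy of each state var for steps 0..k.
Step count = 25 + 1 = 26 (steps 0 through 25)
Vars per step = 34
Total = 34 * 26 = 884

884


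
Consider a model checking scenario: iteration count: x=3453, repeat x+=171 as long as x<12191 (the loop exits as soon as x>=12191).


Step 1: x goes from 3453 toward 12191 by 171; the body runs while x<12191, so iterations = ceil((bound-start)/step)
Step 2: Distance=8738
Step 3: ceil(8738/171)=52

52


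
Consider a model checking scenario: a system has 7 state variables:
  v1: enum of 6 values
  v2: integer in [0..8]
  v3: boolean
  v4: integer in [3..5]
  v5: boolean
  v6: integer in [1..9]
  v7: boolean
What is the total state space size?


State space = product of domain sizes of all variables.
Domain sizes:
  v1 (enum of 6 values): 6
  v2 (integer in [0..8]): 9
  v3 (boolean): 2
  v4 (integer in [3..5]): 3
  v5 (boolean): 2
  v6 (integer in [1..9]): 9
  v7 (boolean): 2
Product = 6 * 9 * 2 * 3 * 2 * 9 * 2 = 11664

11664


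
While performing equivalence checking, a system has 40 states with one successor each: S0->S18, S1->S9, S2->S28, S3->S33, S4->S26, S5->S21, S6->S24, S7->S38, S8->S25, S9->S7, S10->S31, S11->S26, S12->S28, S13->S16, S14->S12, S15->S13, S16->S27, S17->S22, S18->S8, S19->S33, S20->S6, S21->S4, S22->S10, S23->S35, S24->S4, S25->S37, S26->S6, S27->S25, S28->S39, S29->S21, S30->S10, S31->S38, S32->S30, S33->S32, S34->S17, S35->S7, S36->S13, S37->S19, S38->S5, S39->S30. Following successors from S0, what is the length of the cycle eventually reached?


Trace from S0 until a state repeats:
  S0 -> S18 -> S8 -> S25 -> S37 -> S19 -> S33 -> S32 -> S30 -> S10 -> S31 -> S38 -> S5 -> S21 -> S4 -> S26 -> S6 -> S24 -> S4
S4 first seen at step 14, revisited at step 18.
Cycle length = 18 - 14 = 4

4


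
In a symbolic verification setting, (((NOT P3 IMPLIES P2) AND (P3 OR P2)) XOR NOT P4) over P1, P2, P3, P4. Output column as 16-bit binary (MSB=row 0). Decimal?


Formula: (((NOT P3 IMPLIES P2) AND (P3 OR P2)) XOR NOT P4) over P1, P2, P3, P4 (16 rows)
Evaluate each row (bits = P1,P2,P3,P4, MSB first):
  row 0 [0000]: (((NOT 0 IMPLIES 0) AND (0 OR 0)) XOR NOT 0) -> 1
  row 1 [0001]: (((NOT 0 IMPLIES 0) AND (0 OR 0)) XOR NOT 1) -> 0
  row 2 [0010]: (((NOT 1 IMPLIES 0) AND (1 OR 0)) XOR NOT 0) -> 0
  row 3 [0011]: (((NOT 1 IMPLIES 0) AND (1 OR 0)) XOR NOT 1) -> 1
  row 4 [0100]: (((NOT 0 IMPLIES 1) AND (0 OR 1)) XOR NOT 0) -> 0
  row 5 [0101]: (((NOT 0 IMPLIES 1) AND (0 OR 1)) XOR NOT 1) -> 1
  row 6 [0110]: (((NOT 1 IMPLIES 1) AND (1 OR 1)) XOR NOT 0) -> 0
  row 7 [0111]: (((NOT 1 IMPLIES 1) AND (1 OR 1)) XOR NOT 1) -> 1
  row 8 [1000]: (((NOT 0 IMPLIES 0) AND (0 OR 0)) XOR NOT 0) -> 1
  row 9 [1001]: (((NOT 0 IMPLIES 0) AND (0 OR 0)) XOR NOT 1) -> 0
  row 10 [1010]: (((NOT 1 IMPLIES 0) AND (1 OR 0)) XOR NOT 0) -> 0
  row 11 [1011]: (((NOT 1 IMPLIES 0) AND (1 OR 0)) XOR NOT 1) -> 1
  row 12 [1100]: (((NOT 0 IMPLIES 1) AND (0 OR 1)) XOR NOT 0) -> 0
  row 13 [1101]: (((NOT 0 IMPLIES 1) AND (0 OR 1)) XOR NOT 1) -> 1
  row 14 [1110]: (((NOT 1 IMPLIES 1) AND (1 OR 1)) XOR NOT 0) -> 0
  row 15 [1111]: (((NOT 1 IMPLIES 1) AND (1 OR 1)) XOR NOT 1) -> 1
Full result column, 4 rows per line (P1,P2 fixed per line; P3,P4 runs 00..11 left to right):
  rows 0-3 [P1,P2=00]: 1001  = hex 9
  rows 4-7 [P1,P2=01]: 0101  = hex 5
  rows 8-11 [P1,P2=10]: 1001  = hex 9
  rows 12-15 [P1,P2=11]: 0101  = hex 5
Output column (row 0 .. row 15) = 1001010110010101
Output column grouped in 4s = 1001 0101 1001 0101 = 0x9595
Convert to decimal digit by digit (value = value*16 + digit):
  9 -> 9
  9*16 + 5 = 149
  149*16 + 9 = 2393
  2393*16 + 5 = 38293
Decimal = 38293

38293


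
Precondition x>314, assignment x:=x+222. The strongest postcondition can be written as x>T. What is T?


Formula: sp(P, x:=E) = exists old_x. (x = E[old_x/x]) AND P[old_x/x] (old_x is the value of x before the assignment; eliminate old_x by solving x = E[old_x/x] for old_x)
Step 1: Precondition P: x>314, i.e. old_x > 314
Step 2: Assignment gives x = old_x + 222, so old_x = x - 222
Step 3: Substitute into P: x - 222 > 314
Step 4: Simplify: x > 314+222 = 536

536


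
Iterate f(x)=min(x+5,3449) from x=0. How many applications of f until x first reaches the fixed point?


Step 1: x=0, cap=3449, increment=5
Step 2: x grows by 5 each step until capped at 3449; fixed point is x=3449
Step 3: iterations = ceil(3449/5) = 690

690


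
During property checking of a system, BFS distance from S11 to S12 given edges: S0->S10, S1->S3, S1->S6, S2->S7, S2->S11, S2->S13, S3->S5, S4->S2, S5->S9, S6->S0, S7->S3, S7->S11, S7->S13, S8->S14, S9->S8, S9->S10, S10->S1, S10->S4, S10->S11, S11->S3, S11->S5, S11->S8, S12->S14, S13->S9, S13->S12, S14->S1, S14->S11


BFS layer-by-layer from S11:
  dist 0: {S11}
  dist 1: {S3, S5, S8}
  dist 2: {S9, S14}
  dist 3: {S1, S10}
  dist 4: {S4, S6}
  dist 5: {S0, S2}
  dist 6: {S7, S13}
  dist 7: {S12}
  -> S12 reached at distance 7
Shortest path length = 7

7


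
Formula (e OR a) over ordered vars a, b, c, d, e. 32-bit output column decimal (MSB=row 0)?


Formula: (e OR a) over a, b, c, d, e (32 rows)
Evaluate each row (bits = a,b,c,d,e, MSB first):
  row 0 [00000]: (0 OR 0) -> 0
  row 1 [00001]: (1 OR 0) -> 1
  row 2 [00010]: (0 OR 0) -> 0
  row 3 [00011]: (1 OR 0) -> 1
  row 4 [00100]: (0 OR 0) -> 0
  row 5 [00101]: (1 OR 0) -> 1
  row 6 [00110]: (0 OR 0) -> 0
  row 7 [00111]: (1 OR 0) -> 1
  row 8 [01000]: (0 OR 0) -> 0
  row 9 [01001]: (1 OR 0) -> 1
  row 10 [01010]: (0 OR 0) -> 0
  row 11 [01011]: (1 OR 0) -> 1
  row 12 [01100]: (0 OR 0) -> 0
  row 13 [01101]: (1 OR 0) -> 1
  row 14 [01110]: (0 OR 0) -> 0
  row 15 [01111]: (1 OR 0) -> 1
  row 16 [10000]: (0 OR 1) -> 1
  row 17 [10001]: (1 OR 1) -> 1
  row 18 [10010]: (0 OR 1) -> 1
  row 19 [10011]: (1 OR 1) -> 1
  row 20 [10100]: (0 OR 1) -> 1
  row 21 [10101]: (1 OR 1) -> 1
  row 22 [10110]: (0 OR 1) -> 1
  row 23 [10111]: (1 OR 1) -> 1
  row 24 [11000]: (0 OR 1) -> 1
  row 25 [11001]: (1 OR 1) -> 1
  row 26 [11010]: (0 OR 1) -> 1
  row 27 [11011]: (1 OR 1) -> 1
  row 28 [11100]: (0 OR 1) -> 1
  row 29 [11101]: (1 OR 1) -> 1
  row 30 [11110]: (0 OR 1) -> 1
  row 31 [11111]: (1 OR 1) -> 1
Full result column, 4 rows per line (a,b,c fixed per line; d,e runs 00..11 left to right):
  rows 0-3 [a,b,c=000]: 0101  = hex 5
  rows 4-7 [a,b,c=001]: 0101  = hex 5
  rows 8-11 [a,b,c=010]: 0101  = hex 5
  rows 12-15 [a,b,c=011]: 0101  = hex 5
  rows 16-19 [a,b,c=100]: 1111  = hex F
  rows 20-23 [a,b,c=101]: 1111  = hex F
  rows 24-27 [a,b,c=110]: 1111  = hex F
  rows 28-31 [a,b,c=111]: 1111  = hex F
Output column (row 0 .. row 31) = 01010101010101011111111111111111
Output column grouped in 4s = 0101 0101 0101 0101 1111 1111 1111 1111 = 0x5555FFFF
Convert to decimal digit by digit (value = value*16 + digit):
  5 -> 5
  5*16 + 5 = 85
  85*16 + 5 = 1365
  1365*16 + 5 = 21845
  21845*16 + 15 (F) = 349535
  349535*16 + 15 (F) = 5592575
  5592575*16 + 15 (F) = 89481215
  89481215*16 + 15 (F) = 1431699455
Decimal = 1431699455

1431699455


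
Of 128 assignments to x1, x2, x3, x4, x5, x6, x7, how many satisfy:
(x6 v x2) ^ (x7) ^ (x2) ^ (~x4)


CNF with 4 clauses over 7 vars (128 assignments).
An assignment satisfies CNF iff every clause has >=1 true literal.
Check each row (bits = x1,x2,x3,x4,x5,x6,x7; clause T/F shown):
  row 0 [0000000]: clauses=FFFT -> 0
  row 1 [0000001]: clauses=FTFT -> 0
  row 2 [0000010]: clauses=TFFT -> 0
  row 3 [0000011]: clauses=TTFT -> 0
  row 4 [0000100]: clauses=FFFT -> 0
  (every remaining row is evaluated the same way; all 128 results are listed next)
Full result column, 8 rows per line (x1,x2,x3,x4 fixed per line; x5,x6,x7 runs 000..111 left to right):
  rows 0-7 [x1,x2,x3,x4=0000]: 00000000  (ones: 0)
  rows 8-15 [x1,x2,x3,x4=0001]: 00000000  (ones: 0)
  rows 16-23 [x1,x2,x3,x4=0010]: 00000000  (ones: 0)
  rows 24-31 [x1,x2,x3,x4=0011]: 00000000  (ones: 0)
  rows 32-39 [x1,x2,x3,x4=0100]: 01010101  (ones: 4)
  rows 40-47 [x1,x2,x3,x4=0101]: 00000000  (ones: 0)
  rows 48-55 [x1,x2,x3,x4=0110]: 01010101  (ones: 4)
  rows 56-63 [x1,x2,x3,x4=0111]: 00000000  (ones: 0)
  rows 64-71 [x1,x2,x3,x4=1000]: 00000000  (ones: 0)
  rows 72-79 [x1,x2,x3,x4=1001]: 00000000  (ones: 0)
  rows 80-87 [x1,x2,x3,x4=1010]: 00000000  (ones: 0)
  rows 88-95 [x1,x2,x3,x4=1011]: 00000000  (ones: 0)
  rows 96-103 [x1,x2,x3,x4=1100]: 01010101  (ones: 4)
  rows 104-111 [x1,x2,x3,x4=1101]: 00000000  (ones: 0)
  rows 112-119 [x1,x2,x3,x4=1110]: 01010101  (ones: 4)
  rows 120-127 [x1,x2,x3,x4=1111]: 00000000  (ones: 0)
Satisfying assignments = 0+0+0+0+4+0+4+0+0+0+0+0+4+0+4+0 = 16

16


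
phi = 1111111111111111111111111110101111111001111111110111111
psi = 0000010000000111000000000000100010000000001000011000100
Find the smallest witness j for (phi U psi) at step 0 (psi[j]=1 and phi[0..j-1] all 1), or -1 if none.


(phi U psi) at 0: need smallest j with psi[j]=1 and phi[i]=1 for all i in [0,j).
Scan from step 0:
  step 0: phi=1, psi=0 -> continue
  step 1: phi=1, psi=0 -> continue
  step 2: phi=1, psi=0 -> continue
  step 3: phi=1, psi=0 -> continue
  step 5: psi=1 and phi held for [0,5) -> witness found
Witness step = 5

5


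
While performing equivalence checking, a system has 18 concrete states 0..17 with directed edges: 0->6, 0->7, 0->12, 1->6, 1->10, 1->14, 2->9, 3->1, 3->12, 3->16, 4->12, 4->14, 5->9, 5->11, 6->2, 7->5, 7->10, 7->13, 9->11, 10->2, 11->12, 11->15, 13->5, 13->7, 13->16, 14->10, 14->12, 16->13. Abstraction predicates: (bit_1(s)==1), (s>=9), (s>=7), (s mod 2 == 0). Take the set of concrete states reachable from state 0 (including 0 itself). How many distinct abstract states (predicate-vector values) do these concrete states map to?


BFS from 0:
Concrete reachable: {0, 2, 5, 6, 7, 9, 10, 11, 12, 13, 15, 16}
Abstract via predicates (bit_1(s)==1), (s>=9), (s>=7), (s mod 2 == 0):
  (0,0,0,0) <- {5}
  (0,0,0,1) <- {0}
  (0,1,1,0) <- {9, 13}
  (0,1,1,1) <- {12, 16}
  (1,0,0,1) <- {2, 6}
  (1,0,1,0) <- {7}
  (1,1,1,0) <- {11, 15}
  (1,1,1,1) <- {10}
Distinct abstract states = 8

8


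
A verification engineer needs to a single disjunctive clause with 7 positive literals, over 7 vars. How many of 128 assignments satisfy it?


Step 1: Total=2^7=128
Step 2: Unsat when all 7 false: 2^0=1
Step 3: Sat=128-1=127

127


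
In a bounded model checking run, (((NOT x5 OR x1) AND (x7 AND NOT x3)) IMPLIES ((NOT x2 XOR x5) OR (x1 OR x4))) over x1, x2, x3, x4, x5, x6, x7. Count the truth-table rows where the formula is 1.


Formula: (((NOT x5 OR x1) AND (x7 AND NOT x3)) IMPLIES ((NOT x2 XOR x5) OR (x1 OR x4))) over 7 vars (128 rows)
Evaluate each row (x1, x2, x3, x4, x5, x6, x7 as bits, MSB first):
  row 0 [0000000]: (((NOT 0 OR 0) AND (0 AND NOT 0)) IMPLIES ((NOT 0 XOR 0) OR (0 OR 0))) -> 1
  row 1 [0000001]: (((NOT 0 OR 0) AND (1 AND NOT 0)) IMPLIES ((NOT 0 XOR 0) OR (0 OR 0))) -> 1
  row 2 [0000010]: (((NOT 0 OR 0) AND (0 AND NOT 0)) IMPLIES ((NOT 0 XOR 0) OR (0 OR 0))) -> 1
  row 3 [0000011]: (((NOT 0 OR 0) AND (1 AND NOT 0)) IMPLIES ((NOT 0 XOR 0) OR (0 OR 0))) -> 1
  row 4 [0000100]: (((NOT 1 OR 0) AND (0 AND NOT 0)) IMPLIES ((NOT 0 XOR 1) OR (0 OR 0))) -> 1
  (every remaining row is evaluated the same way; all 128 results are listed next)
Full result column, 8 rows per line (x1,x2,x3,x4 fixed per line; x5,x6,x7 runs 000..111 left to right):
  rows 0-7 [x1,x2,x3,x4=0000]: 11111111  (ones: 8)
  rows 8-15 [x1,x2,x3,x4=0001]: 11111111  (ones: 8)
  rows 16-23 [x1,x2,x3,x4=0010]: 11111111  (ones: 8)
  rows 24-31 [x1,x2,x3,x4=0011]: 11111111  (ones: 8)
  rows 32-39 [x1,x2,x3,x4=0100]: 10101111  (ones: 6)
  rows 40-47 [x1,x2,x3,x4=0101]: 11111111  (ones: 8)
  rows 48-55 [x1,x2,x3,x4=0110]: 11111111  (ones: 8)
  rows 56-63 [x1,x2,x3,x4=0111]: 11111111  (ones: 8)
  rows 64-71 [x1,x2,x3,x4=1000]: 11111111  (ones: 8)
  rows 72-79 [x1,x2,x3,x4=1001]: 11111111  (ones: 8)
  rows 80-87 [x1,x2,x3,x4=1010]: 11111111  (ones: 8)
  rows 88-95 [x1,x2,x3,x4=1011]: 11111111  (ones: 8)
  rows 96-103 [x1,x2,x3,x4=1100]: 11111111  (ones: 8)
  rows 104-111 [x1,x2,x3,x4=1101]: 11111111  (ones: 8)
  rows 112-119 [x1,x2,x3,x4=1110]: 11111111  (ones: 8)
  rows 120-127 [x1,x2,x3,x4=1111]: 11111111  (ones: 8)
Count of 1-rows = 8+8+8+8+6+8+8+8+8+8+8+8+8+8+8+8 = 126

126


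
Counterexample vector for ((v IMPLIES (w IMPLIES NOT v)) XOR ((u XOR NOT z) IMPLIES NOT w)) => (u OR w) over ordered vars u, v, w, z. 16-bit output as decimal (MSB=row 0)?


F1 = ((v IMPLIES (w IMPLIES NOT v)) XOR ((u XOR NOT z) IMPLIES NOT w))
F2 = (u OR w)
Counterexample to F1=>F2 is where F1=1 and F2=0.
Evaluate each row (bits = u,v,w,z, MSB first):
  row 0 [0000]: F1=0 F2=0 -> F1&~F2 -> 0
  row 1 [0001]: F1=0 F2=0 -> F1&~F2 -> 0
  row 2 [0010]: F1=1 F2=1 -> F1&~F2 -> 0
  row 3 [0011]: F1=0 F2=1 -> F1&~F2 -> 0
  row 4 [0100]: F1=0 F2=0 -> F1&~F2 -> 0
  row 5 [0101]: F1=0 F2=0 -> F1&~F2 -> 0
  row 6 [0110]: F1=0 F2=1 -> F1&~F2 -> 0
  row 7 [0111]: F1=1 F2=1 -> F1&~F2 -> 0
  row 8 [1000]: F1=0 F2=1 -> F1&~F2 -> 0
  row 9 [1001]: F1=0 F2=1 -> F1&~F2 -> 0
  row 10 [1010]: F1=0 F2=1 -> F1&~F2 -> 0
  row 11 [1011]: F1=1 F2=1 -> F1&~F2 -> 0
  row 12 [1100]: F1=0 F2=1 -> F1&~F2 -> 0
  row 13 [1101]: F1=0 F2=1 -> F1&~F2 -> 0
  row 14 [1110]: F1=1 F2=1 -> F1&~F2 -> 0
  row 15 [1111]: F1=0 F2=1 -> F1&~F2 -> 0
Full result column, 4 rows per line (u,v fixed per line; w,z runs 00..11 left to right):
  rows 0-3 [u,v=00]: 0000  = hex 0
  rows 4-7 [u,v=01]: 0000  = hex 0
  rows 8-11 [u,v=10]: 0000  = hex 0
  rows 12-15 [u,v=11]: 0000  = hex 0
Counterexample vector (row 0 .. row 15) = 0000000000000000
Output column grouped in 4s = 0000 0000 0000 0000 = 0x0000
Convert to decimal digit by digit (value = value*16 + digit):
  0 -> 0
  0*16 + 0 = 0
  0*16 + 0 = 0
  0*16 + 0 = 0
Decimal = 0

0


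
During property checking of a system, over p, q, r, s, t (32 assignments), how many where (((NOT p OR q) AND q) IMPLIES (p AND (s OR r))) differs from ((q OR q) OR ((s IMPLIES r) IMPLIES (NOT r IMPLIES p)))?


F1 = (((NOT p OR q) AND q) IMPLIES (p AND (s OR r)))
F2 = ((q OR q) OR ((s IMPLIES r) IMPLIES (NOT r IMPLIES p)))
Evaluate both on each of 32 rows (bits = p,q,r,s,t):
  row 0 [00000]: F1=1 F2=0 (differ) -> 1
  row 1 [00001]: F1=1 F2=0 (differ) -> 1
  row 2 [00010]: F1=1 F2=1 -> 0
  row 3 [00011]: F1=1 F2=1 -> 0
  row 4 [00100]: F1=1 F2=1 -> 0
  row 5 [00101]: F1=1 F2=1 -> 0
  row 6 [00110]: F1=1 F2=1 -> 0
  row 7 [00111]: F1=1 F2=1 -> 0
  row 8 [01000]: F1=0 F2=1 (differ) -> 1
  row 9 [01001]: F1=0 F2=1 (differ) -> 1
  row 10 [01010]: F1=0 F2=1 (differ) -> 1
  row 11 [01011]: F1=0 F2=1 (differ) -> 1
  row 12 [01100]: F1=0 F2=1 (differ) -> 1
  row 13 [01101]: F1=0 F2=1 (differ) -> 1
  row 14 [01110]: F1=0 F2=1 (differ) -> 1
  row 15 [01111]: F1=0 F2=1 (differ) -> 1
  row 16 [10000]: F1=1 F2=1 -> 0
  row 17 [10001]: F1=1 F2=1 -> 0
  row 18 [10010]: F1=1 F2=1 -> 0
  row 19 [10011]: F1=1 F2=1 -> 0
  row 20 [10100]: F1=1 F2=1 -> 0
  row 21 [10101]: F1=1 F2=1 -> 0
  row 22 [10110]: F1=1 F2=1 -> 0
  row 23 [10111]: F1=1 F2=1 -> 0
  row 24 [11000]: F1=0 F2=1 (differ) -> 1
  row 25 [11001]: F1=0 F2=1 (differ) -> 1
  row 26 [11010]: F1=1 F2=1 -> 0
  row 27 [11011]: F1=1 F2=1 -> 0
  row 28 [11100]: F1=1 F2=1 -> 0
  row 29 [11101]: F1=1 F2=1 -> 0
  row 30 [11110]: F1=1 F2=1 -> 0
  row 31 [11111]: F1=1 F2=1 -> 0
Full result column, 8 rows per line (p,q fixed per line; r,s,t runs 000..111 left to right):
  rows 0-7 [p,q=00]: 11000000  (ones: 2)
  rows 8-15 [p,q=01]: 11111111  (ones: 8)
  rows 16-23 [p,q=10]: 00000000  (ones: 0)
  rows 24-31 [p,q=11]: 11000000  (ones: 2)
Disagreements = 2+8+0+2 = 12

12


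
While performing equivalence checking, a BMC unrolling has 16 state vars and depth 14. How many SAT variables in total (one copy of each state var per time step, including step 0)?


BMC unrolls to depth k, creating one copy of each state var for steps 0..k.
Step count = 14 + 1 = 15 (steps 0 through 14)
Vars per step = 16
Total = 16 * 15 = 240

240


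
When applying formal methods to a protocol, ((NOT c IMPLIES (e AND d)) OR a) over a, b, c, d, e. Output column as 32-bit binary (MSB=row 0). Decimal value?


Formula: ((NOT c IMPLIES (e AND d)) OR a) over a, b, c, d, e (32 rows)
Evaluate each row (bits = a,b,c,d,e, MSB first):
  row 0 [00000]: ((NOT 0 IMPLIES (0 AND 0)) OR 0) -> 0
  row 1 [00001]: ((NOT 0 IMPLIES (1 AND 0)) OR 0) -> 0
  row 2 [00010]: ((NOT 0 IMPLIES (0 AND 1)) OR 0) -> 0
  row 3 [00011]: ((NOT 0 IMPLIES (1 AND 1)) OR 0) -> 1
  row 4 [00100]: ((NOT 1 IMPLIES (0 AND 0)) OR 0) -> 1
  row 5 [00101]: ((NOT 1 IMPLIES (1 AND 0)) OR 0) -> 1
  row 6 [00110]: ((NOT 1 IMPLIES (0 AND 1)) OR 0) -> 1
  row 7 [00111]: ((NOT 1 IMPLIES (1 AND 1)) OR 0) -> 1
  row 8 [01000]: ((NOT 0 IMPLIES (0 AND 0)) OR 0) -> 0
  row 9 [01001]: ((NOT 0 IMPLIES (1 AND 0)) OR 0) -> 0
  row 10 [01010]: ((NOT 0 IMPLIES (0 AND 1)) OR 0) -> 0
  row 11 [01011]: ((NOT 0 IMPLIES (1 AND 1)) OR 0) -> 1
  row 12 [01100]: ((NOT 1 IMPLIES (0 AND 0)) OR 0) -> 1
  row 13 [01101]: ((NOT 1 IMPLIES (1 AND 0)) OR 0) -> 1
  row 14 [01110]: ((NOT 1 IMPLIES (0 AND 1)) OR 0) -> 1
  row 15 [01111]: ((NOT 1 IMPLIES (1 AND 1)) OR 0) -> 1
  row 16 [10000]: ((NOT 0 IMPLIES (0 AND 0)) OR 1) -> 1
  row 17 [10001]: ((NOT 0 IMPLIES (1 AND 0)) OR 1) -> 1
  row 18 [10010]: ((NOT 0 IMPLIES (0 AND 1)) OR 1) -> 1
  row 19 [10011]: ((NOT 0 IMPLIES (1 AND 1)) OR 1) -> 1
  row 20 [10100]: ((NOT 1 IMPLIES (0 AND 0)) OR 1) -> 1
  row 21 [10101]: ((NOT 1 IMPLIES (1 AND 0)) OR 1) -> 1
  row 22 [10110]: ((NOT 1 IMPLIES (0 AND 1)) OR 1) -> 1
  row 23 [10111]: ((NOT 1 IMPLIES (1 AND 1)) OR 1) -> 1
  row 24 [11000]: ((NOT 0 IMPLIES (0 AND 0)) OR 1) -> 1
  row 25 [11001]: ((NOT 0 IMPLIES (1 AND 0)) OR 1) -> 1
  row 26 [11010]: ((NOT 0 IMPLIES (0 AND 1)) OR 1) -> 1
  row 27 [11011]: ((NOT 0 IMPLIES (1 AND 1)) OR 1) -> 1
  row 28 [11100]: ((NOT 1 IMPLIES (0 AND 0)) OR 1) -> 1
  row 29 [11101]: ((NOT 1 IMPLIES (1 AND 0)) OR 1) -> 1
  row 30 [11110]: ((NOT 1 IMPLIES (0 AND 1)) OR 1) -> 1
  row 31 [11111]: ((NOT 1 IMPLIES (1 AND 1)) OR 1) -> 1
Full result column, 4 rows per line (a,b,c fixed per line; d,e runs 00..11 left to right):
  rows 0-3 [a,b,c=000]: 0001  = hex 1
  rows 4-7 [a,b,c=001]: 1111  = hex F
  rows 8-11 [a,b,c=010]: 0001  = hex 1
  rows 12-15 [a,b,c=011]: 1111  = hex F
  rows 16-19 [a,b,c=100]: 1111  = hex F
  rows 20-23 [a,b,c=101]: 1111  = hex F
  rows 24-27 [a,b,c=110]: 1111  = hex F
  rows 28-31 [a,b,c=111]: 1111  = hex F
Output column (row 0 .. row 31) = 00011111000111111111111111111111
Output column grouped in 4s = 0001 1111 0001 1111 1111 1111 1111 1111 = 0x1F1FFFFF
Convert to decimal digit by digit (value = value*16 + digit):
  1 -> 1
  1*16 + 15 (F) = 31
  31*16 + 1 = 497
  497*16 + 15 (F) = 7967
  7967*16 + 15 (F) = 127487
  127487*16 + 15 (F) = 2039807
  2039807*16 + 15 (F) = 32636927
  32636927*16 + 15 (F) = 522190847
Decimal = 522190847

522190847


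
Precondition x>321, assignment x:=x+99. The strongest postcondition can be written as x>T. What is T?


Formula: sp(P, x:=E) = exists old_x. (x = E[old_x/x]) AND P[old_x/x] (old_x is the value of x before the assignment; eliminate old_x by solving x = E[old_x/x] for old_x)
Step 1: Precondition P: x>321, i.e. old_x > 321
Step 2: Assignment gives x = old_x + 99, so old_x = x - 99
Step 3: Substitute into P: x - 99 > 321
Step 4: Simplify: x > 321+99 = 420

420


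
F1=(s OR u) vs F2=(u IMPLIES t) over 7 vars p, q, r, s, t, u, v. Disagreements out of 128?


F1 = (s OR u)
F2 = (u IMPLIES t)
Evaluate both on each of 128 rows (bits = p,q,r,s,t,u,v):
  row 0 [0000000]: F1=0 F2=1 (differ) -> 1
  row 1 [0000001]: F1=0 F2=1 (differ) -> 1
  row 2 [0000010]: F1=1 F2=0 (differ) -> 1
  row 3 [0000011]: F1=1 F2=0 (differ) -> 1
  row 4 [0000100]: F1=0 F2=1 (differ) -> 1
  (every remaining row is evaluated the same way; all 128 results are listed next)
Full result column, 8 rows per line (p,q,r,s fixed per line; t,u,v runs 000..111 left to right):
  rows 0-7 [p,q,r,s=0000]: 11111100  (ones: 6)
  rows 8-15 [p,q,r,s=0001]: 00110000  (ones: 2)
  rows 16-23 [p,q,r,s=0010]: 11111100  (ones: 6)
  rows 24-31 [p,q,r,s=0011]: 00110000  (ones: 2)
  rows 32-39 [p,q,r,s=0100]: 11111100  (ones: 6)
  rows 40-47 [p,q,r,s=0101]: 00110000  (ones: 2)
  rows 48-55 [p,q,r,s=0110]: 11111100  (ones: 6)
  rows 56-63 [p,q,r,s=0111]: 00110000  (ones: 2)
  rows 64-71 [p,q,r,s=1000]: 11111100  (ones: 6)
  rows 72-79 [p,q,r,s=1001]: 00110000  (ones: 2)
  rows 80-87 [p,q,r,s=1010]: 11111100  (ones: 6)
  rows 88-95 [p,q,r,s=1011]: 00110000  (ones: 2)
  rows 96-103 [p,q,r,s=1100]: 11111100  (ones: 6)
  rows 104-111 [p,q,r,s=1101]: 00110000  (ones: 2)
  rows 112-119 [p,q,r,s=1110]: 11111100  (ones: 6)
  rows 120-127 [p,q,r,s=1111]: 00110000  (ones: 2)
Disagreements = 6+2+6+2+6+2+6+2+6+2+6+2+6+2+6+2 = 64

64


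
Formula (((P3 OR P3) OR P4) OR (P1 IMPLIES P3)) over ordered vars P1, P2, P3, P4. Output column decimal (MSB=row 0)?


Formula: (((P3 OR P3) OR P4) OR (P1 IMPLIES P3)) over P1, P2, P3, P4 (16 rows)
Evaluate each row (bits = P1,P2,P3,P4, MSB first):
  row 0 [0000]: (((0 OR 0) OR 0) OR (0 IMPLIES 0)) -> 1
  row 1 [0001]: (((0 OR 0) OR 1) OR (0 IMPLIES 0)) -> 1
  row 2 [0010]: (((1 OR 1) OR 0) OR (0 IMPLIES 1)) -> 1
  row 3 [0011]: (((1 OR 1) OR 1) OR (0 IMPLIES 1)) -> 1
  row 4 [0100]: (((0 OR 0) OR 0) OR (0 IMPLIES 0)) -> 1
  row 5 [0101]: (((0 OR 0) OR 1) OR (0 IMPLIES 0)) -> 1
  row 6 [0110]: (((1 OR 1) OR 0) OR (0 IMPLIES 1)) -> 1
  row 7 [0111]: (((1 OR 1) OR 1) OR (0 IMPLIES 1)) -> 1
  row 8 [1000]: (((0 OR 0) OR 0) OR (1 IMPLIES 0)) -> 0
  row 9 [1001]: (((0 OR 0) OR 1) OR (1 IMPLIES 0)) -> 1
  row 10 [1010]: (((1 OR 1) OR 0) OR (1 IMPLIES 1)) -> 1
  row 11 [1011]: (((1 OR 1) OR 1) OR (1 IMPLIES 1)) -> 1
  row 12 [1100]: (((0 OR 0) OR 0) OR (1 IMPLIES 0)) -> 0
  row 13 [1101]: (((0 OR 0) OR 1) OR (1 IMPLIES 0)) -> 1
  row 14 [1110]: (((1 OR 1) OR 0) OR (1 IMPLIES 1)) -> 1
  row 15 [1111]: (((1 OR 1) OR 1) OR (1 IMPLIES 1)) -> 1
Full result column, 4 rows per line (P1,P2 fixed per line; P3,P4 runs 00..11 left to right):
  rows 0-3 [P1,P2=00]: 1111  = hex F
  rows 4-7 [P1,P2=01]: 1111  = hex F
  rows 8-11 [P1,P2=10]: 0111  = hex 7
  rows 12-15 [P1,P2=11]: 0111  = hex 7
Output column (row 0 .. row 15) = 1111111101110111
Output column grouped in 4s = 1111 1111 0111 0111 = 0xFF77
Convert to decimal digit by digit (value = value*16 + digit):
  F -> 15
  15*16 + 15 (F) = 255
  255*16 + 7 = 4087
  4087*16 + 7 = 65399
Decimal = 65399

65399


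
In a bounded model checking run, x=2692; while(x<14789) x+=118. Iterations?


Step 1: x goes from 2692 toward 14789 by 118; the body runs while x<14789, so iterations = ceil((bound-start)/step)
Step 2: Distance=12097
Step 3: ceil(12097/118)=103

103


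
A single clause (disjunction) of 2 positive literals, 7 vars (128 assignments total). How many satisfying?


Step 1: Total=2^7=128
Step 2: Unsat when all 2 false: 2^5=32
Step 3: Sat=128-32=96

96


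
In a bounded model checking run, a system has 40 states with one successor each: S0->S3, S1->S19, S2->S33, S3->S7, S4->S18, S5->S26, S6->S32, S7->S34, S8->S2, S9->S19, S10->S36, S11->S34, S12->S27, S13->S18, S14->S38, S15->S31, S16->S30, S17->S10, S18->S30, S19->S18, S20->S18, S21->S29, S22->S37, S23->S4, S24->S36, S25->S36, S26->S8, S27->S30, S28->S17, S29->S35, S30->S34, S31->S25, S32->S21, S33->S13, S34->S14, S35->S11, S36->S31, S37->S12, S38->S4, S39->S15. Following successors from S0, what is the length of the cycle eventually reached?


Trace from S0 until a state repeats:
  S0 -> S3 -> S7 -> S34 -> S14 -> S38 -> S4 -> S18 -> S30 -> S34
S34 first seen at step 3, revisited at step 9.
Cycle length = 9 - 3 = 6

6
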